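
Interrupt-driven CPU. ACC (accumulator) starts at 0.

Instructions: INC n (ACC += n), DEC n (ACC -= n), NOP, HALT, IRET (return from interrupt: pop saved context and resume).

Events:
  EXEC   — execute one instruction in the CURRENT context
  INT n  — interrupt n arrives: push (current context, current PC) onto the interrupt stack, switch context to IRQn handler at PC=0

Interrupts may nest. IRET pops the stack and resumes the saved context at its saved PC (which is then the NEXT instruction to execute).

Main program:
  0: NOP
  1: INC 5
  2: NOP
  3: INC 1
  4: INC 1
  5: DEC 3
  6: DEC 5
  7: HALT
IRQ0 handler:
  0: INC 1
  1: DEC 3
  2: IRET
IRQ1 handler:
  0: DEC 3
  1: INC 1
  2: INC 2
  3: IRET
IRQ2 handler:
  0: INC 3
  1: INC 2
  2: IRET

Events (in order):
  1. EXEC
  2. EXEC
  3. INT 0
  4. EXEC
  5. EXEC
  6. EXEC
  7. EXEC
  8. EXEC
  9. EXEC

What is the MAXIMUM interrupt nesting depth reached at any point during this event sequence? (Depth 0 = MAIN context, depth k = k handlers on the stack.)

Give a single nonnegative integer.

Event 1 (EXEC): [MAIN] PC=0: NOP [depth=0]
Event 2 (EXEC): [MAIN] PC=1: INC 5 -> ACC=5 [depth=0]
Event 3 (INT 0): INT 0 arrives: push (MAIN, PC=2), enter IRQ0 at PC=0 (depth now 1) [depth=1]
Event 4 (EXEC): [IRQ0] PC=0: INC 1 -> ACC=6 [depth=1]
Event 5 (EXEC): [IRQ0] PC=1: DEC 3 -> ACC=3 [depth=1]
Event 6 (EXEC): [IRQ0] PC=2: IRET -> resume MAIN at PC=2 (depth now 0) [depth=0]
Event 7 (EXEC): [MAIN] PC=2: NOP [depth=0]
Event 8 (EXEC): [MAIN] PC=3: INC 1 -> ACC=4 [depth=0]
Event 9 (EXEC): [MAIN] PC=4: INC 1 -> ACC=5 [depth=0]
Max depth observed: 1

Answer: 1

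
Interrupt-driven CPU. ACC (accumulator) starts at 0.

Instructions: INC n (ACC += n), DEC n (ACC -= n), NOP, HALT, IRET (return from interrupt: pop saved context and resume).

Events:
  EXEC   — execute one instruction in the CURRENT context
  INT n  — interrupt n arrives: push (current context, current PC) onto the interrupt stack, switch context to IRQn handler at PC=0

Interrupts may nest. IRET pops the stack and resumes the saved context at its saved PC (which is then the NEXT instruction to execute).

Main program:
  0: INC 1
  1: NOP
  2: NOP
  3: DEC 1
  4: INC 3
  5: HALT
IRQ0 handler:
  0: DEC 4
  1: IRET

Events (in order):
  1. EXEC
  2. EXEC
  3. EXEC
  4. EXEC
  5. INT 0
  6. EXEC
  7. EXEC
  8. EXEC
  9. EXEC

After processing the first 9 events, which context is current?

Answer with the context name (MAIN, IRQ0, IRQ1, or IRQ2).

Answer: MAIN

Derivation:
Event 1 (EXEC): [MAIN] PC=0: INC 1 -> ACC=1
Event 2 (EXEC): [MAIN] PC=1: NOP
Event 3 (EXEC): [MAIN] PC=2: NOP
Event 4 (EXEC): [MAIN] PC=3: DEC 1 -> ACC=0
Event 5 (INT 0): INT 0 arrives: push (MAIN, PC=4), enter IRQ0 at PC=0 (depth now 1)
Event 6 (EXEC): [IRQ0] PC=0: DEC 4 -> ACC=-4
Event 7 (EXEC): [IRQ0] PC=1: IRET -> resume MAIN at PC=4 (depth now 0)
Event 8 (EXEC): [MAIN] PC=4: INC 3 -> ACC=-1
Event 9 (EXEC): [MAIN] PC=5: HALT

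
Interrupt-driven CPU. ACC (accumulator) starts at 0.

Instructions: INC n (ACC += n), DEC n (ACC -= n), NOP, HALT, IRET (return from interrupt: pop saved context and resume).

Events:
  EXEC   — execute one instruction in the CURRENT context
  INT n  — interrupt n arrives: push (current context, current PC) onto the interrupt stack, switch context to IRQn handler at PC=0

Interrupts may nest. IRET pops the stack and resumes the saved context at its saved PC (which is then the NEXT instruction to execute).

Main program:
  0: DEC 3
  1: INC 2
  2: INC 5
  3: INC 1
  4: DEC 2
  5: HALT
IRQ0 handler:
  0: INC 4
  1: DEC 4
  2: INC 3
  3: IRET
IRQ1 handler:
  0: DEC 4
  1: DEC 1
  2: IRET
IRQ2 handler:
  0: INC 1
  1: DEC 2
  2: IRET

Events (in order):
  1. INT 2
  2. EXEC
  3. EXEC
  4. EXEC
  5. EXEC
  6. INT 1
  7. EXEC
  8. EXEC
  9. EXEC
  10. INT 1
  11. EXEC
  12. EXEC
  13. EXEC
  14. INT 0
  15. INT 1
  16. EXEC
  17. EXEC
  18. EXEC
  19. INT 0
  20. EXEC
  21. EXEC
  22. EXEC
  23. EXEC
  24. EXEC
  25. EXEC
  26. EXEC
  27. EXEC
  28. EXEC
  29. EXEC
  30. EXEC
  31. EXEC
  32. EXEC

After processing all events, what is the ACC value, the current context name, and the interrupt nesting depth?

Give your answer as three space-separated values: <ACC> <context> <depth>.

Event 1 (INT 2): INT 2 arrives: push (MAIN, PC=0), enter IRQ2 at PC=0 (depth now 1)
Event 2 (EXEC): [IRQ2] PC=0: INC 1 -> ACC=1
Event 3 (EXEC): [IRQ2] PC=1: DEC 2 -> ACC=-1
Event 4 (EXEC): [IRQ2] PC=2: IRET -> resume MAIN at PC=0 (depth now 0)
Event 5 (EXEC): [MAIN] PC=0: DEC 3 -> ACC=-4
Event 6 (INT 1): INT 1 arrives: push (MAIN, PC=1), enter IRQ1 at PC=0 (depth now 1)
Event 7 (EXEC): [IRQ1] PC=0: DEC 4 -> ACC=-8
Event 8 (EXEC): [IRQ1] PC=1: DEC 1 -> ACC=-9
Event 9 (EXEC): [IRQ1] PC=2: IRET -> resume MAIN at PC=1 (depth now 0)
Event 10 (INT 1): INT 1 arrives: push (MAIN, PC=1), enter IRQ1 at PC=0 (depth now 1)
Event 11 (EXEC): [IRQ1] PC=0: DEC 4 -> ACC=-13
Event 12 (EXEC): [IRQ1] PC=1: DEC 1 -> ACC=-14
Event 13 (EXEC): [IRQ1] PC=2: IRET -> resume MAIN at PC=1 (depth now 0)
Event 14 (INT 0): INT 0 arrives: push (MAIN, PC=1), enter IRQ0 at PC=0 (depth now 1)
Event 15 (INT 1): INT 1 arrives: push (IRQ0, PC=0), enter IRQ1 at PC=0 (depth now 2)
Event 16 (EXEC): [IRQ1] PC=0: DEC 4 -> ACC=-18
Event 17 (EXEC): [IRQ1] PC=1: DEC 1 -> ACC=-19
Event 18 (EXEC): [IRQ1] PC=2: IRET -> resume IRQ0 at PC=0 (depth now 1)
Event 19 (INT 0): INT 0 arrives: push (IRQ0, PC=0), enter IRQ0 at PC=0 (depth now 2)
Event 20 (EXEC): [IRQ0] PC=0: INC 4 -> ACC=-15
Event 21 (EXEC): [IRQ0] PC=1: DEC 4 -> ACC=-19
Event 22 (EXEC): [IRQ0] PC=2: INC 3 -> ACC=-16
Event 23 (EXEC): [IRQ0] PC=3: IRET -> resume IRQ0 at PC=0 (depth now 1)
Event 24 (EXEC): [IRQ0] PC=0: INC 4 -> ACC=-12
Event 25 (EXEC): [IRQ0] PC=1: DEC 4 -> ACC=-16
Event 26 (EXEC): [IRQ0] PC=2: INC 3 -> ACC=-13
Event 27 (EXEC): [IRQ0] PC=3: IRET -> resume MAIN at PC=1 (depth now 0)
Event 28 (EXEC): [MAIN] PC=1: INC 2 -> ACC=-11
Event 29 (EXEC): [MAIN] PC=2: INC 5 -> ACC=-6
Event 30 (EXEC): [MAIN] PC=3: INC 1 -> ACC=-5
Event 31 (EXEC): [MAIN] PC=4: DEC 2 -> ACC=-7
Event 32 (EXEC): [MAIN] PC=5: HALT

Answer: -7 MAIN 0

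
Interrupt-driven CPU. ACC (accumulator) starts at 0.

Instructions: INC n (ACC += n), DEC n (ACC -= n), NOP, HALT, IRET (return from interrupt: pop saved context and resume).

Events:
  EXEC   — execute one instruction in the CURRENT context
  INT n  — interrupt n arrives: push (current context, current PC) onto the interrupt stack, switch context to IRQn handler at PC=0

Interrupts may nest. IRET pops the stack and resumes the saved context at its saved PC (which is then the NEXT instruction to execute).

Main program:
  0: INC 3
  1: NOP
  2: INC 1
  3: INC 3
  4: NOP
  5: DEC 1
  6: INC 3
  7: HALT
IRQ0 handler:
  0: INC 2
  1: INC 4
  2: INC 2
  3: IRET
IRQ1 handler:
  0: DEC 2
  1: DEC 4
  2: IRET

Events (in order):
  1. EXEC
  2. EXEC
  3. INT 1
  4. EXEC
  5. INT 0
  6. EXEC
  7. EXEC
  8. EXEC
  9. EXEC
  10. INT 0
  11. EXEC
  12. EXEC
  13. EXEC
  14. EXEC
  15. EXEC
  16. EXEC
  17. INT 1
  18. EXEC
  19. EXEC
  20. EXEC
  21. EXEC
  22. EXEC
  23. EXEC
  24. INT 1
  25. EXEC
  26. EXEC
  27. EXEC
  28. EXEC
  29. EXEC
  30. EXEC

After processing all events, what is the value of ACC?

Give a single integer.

Answer: 7

Derivation:
Event 1 (EXEC): [MAIN] PC=0: INC 3 -> ACC=3
Event 2 (EXEC): [MAIN] PC=1: NOP
Event 3 (INT 1): INT 1 arrives: push (MAIN, PC=2), enter IRQ1 at PC=0 (depth now 1)
Event 4 (EXEC): [IRQ1] PC=0: DEC 2 -> ACC=1
Event 5 (INT 0): INT 0 arrives: push (IRQ1, PC=1), enter IRQ0 at PC=0 (depth now 2)
Event 6 (EXEC): [IRQ0] PC=0: INC 2 -> ACC=3
Event 7 (EXEC): [IRQ0] PC=1: INC 4 -> ACC=7
Event 8 (EXEC): [IRQ0] PC=2: INC 2 -> ACC=9
Event 9 (EXEC): [IRQ0] PC=3: IRET -> resume IRQ1 at PC=1 (depth now 1)
Event 10 (INT 0): INT 0 arrives: push (IRQ1, PC=1), enter IRQ0 at PC=0 (depth now 2)
Event 11 (EXEC): [IRQ0] PC=0: INC 2 -> ACC=11
Event 12 (EXEC): [IRQ0] PC=1: INC 4 -> ACC=15
Event 13 (EXEC): [IRQ0] PC=2: INC 2 -> ACC=17
Event 14 (EXEC): [IRQ0] PC=3: IRET -> resume IRQ1 at PC=1 (depth now 1)
Event 15 (EXEC): [IRQ1] PC=1: DEC 4 -> ACC=13
Event 16 (EXEC): [IRQ1] PC=2: IRET -> resume MAIN at PC=2 (depth now 0)
Event 17 (INT 1): INT 1 arrives: push (MAIN, PC=2), enter IRQ1 at PC=0 (depth now 1)
Event 18 (EXEC): [IRQ1] PC=0: DEC 2 -> ACC=11
Event 19 (EXEC): [IRQ1] PC=1: DEC 4 -> ACC=7
Event 20 (EXEC): [IRQ1] PC=2: IRET -> resume MAIN at PC=2 (depth now 0)
Event 21 (EXEC): [MAIN] PC=2: INC 1 -> ACC=8
Event 22 (EXEC): [MAIN] PC=3: INC 3 -> ACC=11
Event 23 (EXEC): [MAIN] PC=4: NOP
Event 24 (INT 1): INT 1 arrives: push (MAIN, PC=5), enter IRQ1 at PC=0 (depth now 1)
Event 25 (EXEC): [IRQ1] PC=0: DEC 2 -> ACC=9
Event 26 (EXEC): [IRQ1] PC=1: DEC 4 -> ACC=5
Event 27 (EXEC): [IRQ1] PC=2: IRET -> resume MAIN at PC=5 (depth now 0)
Event 28 (EXEC): [MAIN] PC=5: DEC 1 -> ACC=4
Event 29 (EXEC): [MAIN] PC=6: INC 3 -> ACC=7
Event 30 (EXEC): [MAIN] PC=7: HALT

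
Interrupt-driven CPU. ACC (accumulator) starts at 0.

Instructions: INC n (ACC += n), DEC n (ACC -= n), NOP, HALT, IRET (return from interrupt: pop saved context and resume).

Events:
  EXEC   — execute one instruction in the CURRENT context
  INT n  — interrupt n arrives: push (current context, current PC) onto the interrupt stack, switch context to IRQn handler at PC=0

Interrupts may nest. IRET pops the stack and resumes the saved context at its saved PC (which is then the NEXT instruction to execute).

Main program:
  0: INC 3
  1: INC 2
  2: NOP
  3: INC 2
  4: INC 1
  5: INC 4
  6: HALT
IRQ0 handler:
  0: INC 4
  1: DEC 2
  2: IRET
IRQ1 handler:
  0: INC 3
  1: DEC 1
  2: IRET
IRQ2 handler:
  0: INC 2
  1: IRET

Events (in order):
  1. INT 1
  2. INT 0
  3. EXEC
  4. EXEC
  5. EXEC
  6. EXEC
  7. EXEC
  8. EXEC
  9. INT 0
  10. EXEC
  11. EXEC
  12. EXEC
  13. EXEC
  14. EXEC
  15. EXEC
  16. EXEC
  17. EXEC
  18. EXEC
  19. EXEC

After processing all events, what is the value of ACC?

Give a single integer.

Event 1 (INT 1): INT 1 arrives: push (MAIN, PC=0), enter IRQ1 at PC=0 (depth now 1)
Event 2 (INT 0): INT 0 arrives: push (IRQ1, PC=0), enter IRQ0 at PC=0 (depth now 2)
Event 3 (EXEC): [IRQ0] PC=0: INC 4 -> ACC=4
Event 4 (EXEC): [IRQ0] PC=1: DEC 2 -> ACC=2
Event 5 (EXEC): [IRQ0] PC=2: IRET -> resume IRQ1 at PC=0 (depth now 1)
Event 6 (EXEC): [IRQ1] PC=0: INC 3 -> ACC=5
Event 7 (EXEC): [IRQ1] PC=1: DEC 1 -> ACC=4
Event 8 (EXEC): [IRQ1] PC=2: IRET -> resume MAIN at PC=0 (depth now 0)
Event 9 (INT 0): INT 0 arrives: push (MAIN, PC=0), enter IRQ0 at PC=0 (depth now 1)
Event 10 (EXEC): [IRQ0] PC=0: INC 4 -> ACC=8
Event 11 (EXEC): [IRQ0] PC=1: DEC 2 -> ACC=6
Event 12 (EXEC): [IRQ0] PC=2: IRET -> resume MAIN at PC=0 (depth now 0)
Event 13 (EXEC): [MAIN] PC=0: INC 3 -> ACC=9
Event 14 (EXEC): [MAIN] PC=1: INC 2 -> ACC=11
Event 15 (EXEC): [MAIN] PC=2: NOP
Event 16 (EXEC): [MAIN] PC=3: INC 2 -> ACC=13
Event 17 (EXEC): [MAIN] PC=4: INC 1 -> ACC=14
Event 18 (EXEC): [MAIN] PC=5: INC 4 -> ACC=18
Event 19 (EXEC): [MAIN] PC=6: HALT

Answer: 18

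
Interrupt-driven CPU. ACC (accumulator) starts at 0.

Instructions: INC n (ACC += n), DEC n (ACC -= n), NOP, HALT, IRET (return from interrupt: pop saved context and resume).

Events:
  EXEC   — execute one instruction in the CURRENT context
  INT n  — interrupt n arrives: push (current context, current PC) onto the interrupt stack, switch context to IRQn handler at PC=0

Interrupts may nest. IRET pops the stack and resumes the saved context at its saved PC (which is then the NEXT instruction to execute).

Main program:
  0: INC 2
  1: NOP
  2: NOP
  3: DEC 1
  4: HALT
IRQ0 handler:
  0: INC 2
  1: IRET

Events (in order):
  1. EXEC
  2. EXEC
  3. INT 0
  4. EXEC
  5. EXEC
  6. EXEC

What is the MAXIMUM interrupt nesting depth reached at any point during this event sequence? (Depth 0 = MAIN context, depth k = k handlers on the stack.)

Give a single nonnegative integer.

Event 1 (EXEC): [MAIN] PC=0: INC 2 -> ACC=2 [depth=0]
Event 2 (EXEC): [MAIN] PC=1: NOP [depth=0]
Event 3 (INT 0): INT 0 arrives: push (MAIN, PC=2), enter IRQ0 at PC=0 (depth now 1) [depth=1]
Event 4 (EXEC): [IRQ0] PC=0: INC 2 -> ACC=4 [depth=1]
Event 5 (EXEC): [IRQ0] PC=1: IRET -> resume MAIN at PC=2 (depth now 0) [depth=0]
Event 6 (EXEC): [MAIN] PC=2: NOP [depth=0]
Max depth observed: 1

Answer: 1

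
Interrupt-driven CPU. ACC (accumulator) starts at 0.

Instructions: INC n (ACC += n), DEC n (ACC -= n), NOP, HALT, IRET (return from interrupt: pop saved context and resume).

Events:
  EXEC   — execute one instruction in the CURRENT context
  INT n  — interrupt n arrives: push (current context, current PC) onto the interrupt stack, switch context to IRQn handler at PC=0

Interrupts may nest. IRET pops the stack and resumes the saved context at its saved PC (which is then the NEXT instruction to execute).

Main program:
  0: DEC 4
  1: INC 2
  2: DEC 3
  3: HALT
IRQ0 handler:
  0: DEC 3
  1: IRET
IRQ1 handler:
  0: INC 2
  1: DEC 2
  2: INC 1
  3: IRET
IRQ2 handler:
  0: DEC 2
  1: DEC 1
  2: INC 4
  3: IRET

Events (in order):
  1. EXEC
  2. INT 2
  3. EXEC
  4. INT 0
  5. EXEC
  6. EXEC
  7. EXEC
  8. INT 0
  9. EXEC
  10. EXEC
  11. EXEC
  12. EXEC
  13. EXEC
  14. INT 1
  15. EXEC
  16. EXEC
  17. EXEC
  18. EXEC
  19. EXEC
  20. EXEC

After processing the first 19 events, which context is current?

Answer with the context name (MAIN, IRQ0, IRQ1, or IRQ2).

Event 1 (EXEC): [MAIN] PC=0: DEC 4 -> ACC=-4
Event 2 (INT 2): INT 2 arrives: push (MAIN, PC=1), enter IRQ2 at PC=0 (depth now 1)
Event 3 (EXEC): [IRQ2] PC=0: DEC 2 -> ACC=-6
Event 4 (INT 0): INT 0 arrives: push (IRQ2, PC=1), enter IRQ0 at PC=0 (depth now 2)
Event 5 (EXEC): [IRQ0] PC=0: DEC 3 -> ACC=-9
Event 6 (EXEC): [IRQ0] PC=1: IRET -> resume IRQ2 at PC=1 (depth now 1)
Event 7 (EXEC): [IRQ2] PC=1: DEC 1 -> ACC=-10
Event 8 (INT 0): INT 0 arrives: push (IRQ2, PC=2), enter IRQ0 at PC=0 (depth now 2)
Event 9 (EXEC): [IRQ0] PC=0: DEC 3 -> ACC=-13
Event 10 (EXEC): [IRQ0] PC=1: IRET -> resume IRQ2 at PC=2 (depth now 1)
Event 11 (EXEC): [IRQ2] PC=2: INC 4 -> ACC=-9
Event 12 (EXEC): [IRQ2] PC=3: IRET -> resume MAIN at PC=1 (depth now 0)
Event 13 (EXEC): [MAIN] PC=1: INC 2 -> ACC=-7
Event 14 (INT 1): INT 1 arrives: push (MAIN, PC=2), enter IRQ1 at PC=0 (depth now 1)
Event 15 (EXEC): [IRQ1] PC=0: INC 2 -> ACC=-5
Event 16 (EXEC): [IRQ1] PC=1: DEC 2 -> ACC=-7
Event 17 (EXEC): [IRQ1] PC=2: INC 1 -> ACC=-6
Event 18 (EXEC): [IRQ1] PC=3: IRET -> resume MAIN at PC=2 (depth now 0)
Event 19 (EXEC): [MAIN] PC=2: DEC 3 -> ACC=-9

Answer: MAIN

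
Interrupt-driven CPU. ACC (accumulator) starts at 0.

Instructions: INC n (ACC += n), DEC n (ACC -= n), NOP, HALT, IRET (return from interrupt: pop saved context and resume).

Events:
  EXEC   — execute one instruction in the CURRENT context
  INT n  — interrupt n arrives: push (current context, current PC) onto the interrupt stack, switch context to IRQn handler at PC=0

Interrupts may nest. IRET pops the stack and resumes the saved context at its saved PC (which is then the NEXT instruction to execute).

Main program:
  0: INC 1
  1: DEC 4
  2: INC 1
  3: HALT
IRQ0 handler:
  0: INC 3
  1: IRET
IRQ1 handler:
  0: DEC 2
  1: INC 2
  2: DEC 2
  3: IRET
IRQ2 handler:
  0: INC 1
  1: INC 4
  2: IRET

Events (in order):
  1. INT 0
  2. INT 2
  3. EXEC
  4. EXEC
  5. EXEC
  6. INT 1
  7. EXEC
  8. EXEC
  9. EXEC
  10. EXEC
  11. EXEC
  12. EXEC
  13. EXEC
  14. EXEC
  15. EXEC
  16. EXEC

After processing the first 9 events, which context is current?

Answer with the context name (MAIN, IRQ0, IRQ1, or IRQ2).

Event 1 (INT 0): INT 0 arrives: push (MAIN, PC=0), enter IRQ0 at PC=0 (depth now 1)
Event 2 (INT 2): INT 2 arrives: push (IRQ0, PC=0), enter IRQ2 at PC=0 (depth now 2)
Event 3 (EXEC): [IRQ2] PC=0: INC 1 -> ACC=1
Event 4 (EXEC): [IRQ2] PC=1: INC 4 -> ACC=5
Event 5 (EXEC): [IRQ2] PC=2: IRET -> resume IRQ0 at PC=0 (depth now 1)
Event 6 (INT 1): INT 1 arrives: push (IRQ0, PC=0), enter IRQ1 at PC=0 (depth now 2)
Event 7 (EXEC): [IRQ1] PC=0: DEC 2 -> ACC=3
Event 8 (EXEC): [IRQ1] PC=1: INC 2 -> ACC=5
Event 9 (EXEC): [IRQ1] PC=2: DEC 2 -> ACC=3

Answer: IRQ1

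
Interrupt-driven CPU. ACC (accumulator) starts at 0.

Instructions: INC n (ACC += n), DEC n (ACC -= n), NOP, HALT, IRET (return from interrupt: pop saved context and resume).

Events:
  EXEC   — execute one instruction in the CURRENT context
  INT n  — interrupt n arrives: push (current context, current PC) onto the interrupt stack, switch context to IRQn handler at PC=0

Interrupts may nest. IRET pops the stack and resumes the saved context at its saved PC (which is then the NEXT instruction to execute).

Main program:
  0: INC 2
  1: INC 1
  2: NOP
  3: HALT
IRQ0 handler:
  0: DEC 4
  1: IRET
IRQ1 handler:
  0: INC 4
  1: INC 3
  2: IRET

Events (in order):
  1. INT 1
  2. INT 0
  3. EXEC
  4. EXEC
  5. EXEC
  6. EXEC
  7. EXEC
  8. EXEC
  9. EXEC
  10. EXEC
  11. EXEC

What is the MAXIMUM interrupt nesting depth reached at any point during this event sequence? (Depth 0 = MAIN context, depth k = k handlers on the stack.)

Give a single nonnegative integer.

Answer: 2

Derivation:
Event 1 (INT 1): INT 1 arrives: push (MAIN, PC=0), enter IRQ1 at PC=0 (depth now 1) [depth=1]
Event 2 (INT 0): INT 0 arrives: push (IRQ1, PC=0), enter IRQ0 at PC=0 (depth now 2) [depth=2]
Event 3 (EXEC): [IRQ0] PC=0: DEC 4 -> ACC=-4 [depth=2]
Event 4 (EXEC): [IRQ0] PC=1: IRET -> resume IRQ1 at PC=0 (depth now 1) [depth=1]
Event 5 (EXEC): [IRQ1] PC=0: INC 4 -> ACC=0 [depth=1]
Event 6 (EXEC): [IRQ1] PC=1: INC 3 -> ACC=3 [depth=1]
Event 7 (EXEC): [IRQ1] PC=2: IRET -> resume MAIN at PC=0 (depth now 0) [depth=0]
Event 8 (EXEC): [MAIN] PC=0: INC 2 -> ACC=5 [depth=0]
Event 9 (EXEC): [MAIN] PC=1: INC 1 -> ACC=6 [depth=0]
Event 10 (EXEC): [MAIN] PC=2: NOP [depth=0]
Event 11 (EXEC): [MAIN] PC=3: HALT [depth=0]
Max depth observed: 2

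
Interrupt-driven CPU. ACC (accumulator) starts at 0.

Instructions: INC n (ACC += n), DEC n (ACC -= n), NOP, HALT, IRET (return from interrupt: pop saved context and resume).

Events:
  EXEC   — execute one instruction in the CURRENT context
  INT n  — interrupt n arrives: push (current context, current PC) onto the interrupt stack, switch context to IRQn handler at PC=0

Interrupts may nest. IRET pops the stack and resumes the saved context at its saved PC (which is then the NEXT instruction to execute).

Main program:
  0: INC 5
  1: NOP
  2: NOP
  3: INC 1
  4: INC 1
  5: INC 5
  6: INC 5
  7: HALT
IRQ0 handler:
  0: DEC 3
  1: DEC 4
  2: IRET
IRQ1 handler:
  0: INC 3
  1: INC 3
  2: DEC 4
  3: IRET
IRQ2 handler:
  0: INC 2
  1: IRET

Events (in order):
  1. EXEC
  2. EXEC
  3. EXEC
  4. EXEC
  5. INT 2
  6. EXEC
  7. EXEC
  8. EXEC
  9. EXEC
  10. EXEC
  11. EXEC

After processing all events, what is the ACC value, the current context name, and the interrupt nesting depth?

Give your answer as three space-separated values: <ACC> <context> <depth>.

Answer: 19 MAIN 0

Derivation:
Event 1 (EXEC): [MAIN] PC=0: INC 5 -> ACC=5
Event 2 (EXEC): [MAIN] PC=1: NOP
Event 3 (EXEC): [MAIN] PC=2: NOP
Event 4 (EXEC): [MAIN] PC=3: INC 1 -> ACC=6
Event 5 (INT 2): INT 2 arrives: push (MAIN, PC=4), enter IRQ2 at PC=0 (depth now 1)
Event 6 (EXEC): [IRQ2] PC=0: INC 2 -> ACC=8
Event 7 (EXEC): [IRQ2] PC=1: IRET -> resume MAIN at PC=4 (depth now 0)
Event 8 (EXEC): [MAIN] PC=4: INC 1 -> ACC=9
Event 9 (EXEC): [MAIN] PC=5: INC 5 -> ACC=14
Event 10 (EXEC): [MAIN] PC=6: INC 5 -> ACC=19
Event 11 (EXEC): [MAIN] PC=7: HALT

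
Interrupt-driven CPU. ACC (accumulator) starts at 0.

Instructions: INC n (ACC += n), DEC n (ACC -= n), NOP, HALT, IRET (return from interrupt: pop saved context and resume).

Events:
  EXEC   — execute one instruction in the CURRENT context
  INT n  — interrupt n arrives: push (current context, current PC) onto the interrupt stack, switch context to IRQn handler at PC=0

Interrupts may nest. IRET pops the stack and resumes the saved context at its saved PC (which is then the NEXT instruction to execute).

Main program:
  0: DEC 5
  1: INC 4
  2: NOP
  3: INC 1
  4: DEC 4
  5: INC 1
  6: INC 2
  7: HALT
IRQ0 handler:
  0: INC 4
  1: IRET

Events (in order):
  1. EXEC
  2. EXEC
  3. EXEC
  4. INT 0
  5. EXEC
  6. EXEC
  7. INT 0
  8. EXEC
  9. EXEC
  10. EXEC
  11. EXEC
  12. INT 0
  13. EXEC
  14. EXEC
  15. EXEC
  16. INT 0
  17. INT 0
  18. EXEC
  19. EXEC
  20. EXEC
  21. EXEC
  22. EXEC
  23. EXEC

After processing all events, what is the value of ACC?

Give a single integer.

Event 1 (EXEC): [MAIN] PC=0: DEC 5 -> ACC=-5
Event 2 (EXEC): [MAIN] PC=1: INC 4 -> ACC=-1
Event 3 (EXEC): [MAIN] PC=2: NOP
Event 4 (INT 0): INT 0 arrives: push (MAIN, PC=3), enter IRQ0 at PC=0 (depth now 1)
Event 5 (EXEC): [IRQ0] PC=0: INC 4 -> ACC=3
Event 6 (EXEC): [IRQ0] PC=1: IRET -> resume MAIN at PC=3 (depth now 0)
Event 7 (INT 0): INT 0 arrives: push (MAIN, PC=3), enter IRQ0 at PC=0 (depth now 1)
Event 8 (EXEC): [IRQ0] PC=0: INC 4 -> ACC=7
Event 9 (EXEC): [IRQ0] PC=1: IRET -> resume MAIN at PC=3 (depth now 0)
Event 10 (EXEC): [MAIN] PC=3: INC 1 -> ACC=8
Event 11 (EXEC): [MAIN] PC=4: DEC 4 -> ACC=4
Event 12 (INT 0): INT 0 arrives: push (MAIN, PC=5), enter IRQ0 at PC=0 (depth now 1)
Event 13 (EXEC): [IRQ0] PC=0: INC 4 -> ACC=8
Event 14 (EXEC): [IRQ0] PC=1: IRET -> resume MAIN at PC=5 (depth now 0)
Event 15 (EXEC): [MAIN] PC=5: INC 1 -> ACC=9
Event 16 (INT 0): INT 0 arrives: push (MAIN, PC=6), enter IRQ0 at PC=0 (depth now 1)
Event 17 (INT 0): INT 0 arrives: push (IRQ0, PC=0), enter IRQ0 at PC=0 (depth now 2)
Event 18 (EXEC): [IRQ0] PC=0: INC 4 -> ACC=13
Event 19 (EXEC): [IRQ0] PC=1: IRET -> resume IRQ0 at PC=0 (depth now 1)
Event 20 (EXEC): [IRQ0] PC=0: INC 4 -> ACC=17
Event 21 (EXEC): [IRQ0] PC=1: IRET -> resume MAIN at PC=6 (depth now 0)
Event 22 (EXEC): [MAIN] PC=6: INC 2 -> ACC=19
Event 23 (EXEC): [MAIN] PC=7: HALT

Answer: 19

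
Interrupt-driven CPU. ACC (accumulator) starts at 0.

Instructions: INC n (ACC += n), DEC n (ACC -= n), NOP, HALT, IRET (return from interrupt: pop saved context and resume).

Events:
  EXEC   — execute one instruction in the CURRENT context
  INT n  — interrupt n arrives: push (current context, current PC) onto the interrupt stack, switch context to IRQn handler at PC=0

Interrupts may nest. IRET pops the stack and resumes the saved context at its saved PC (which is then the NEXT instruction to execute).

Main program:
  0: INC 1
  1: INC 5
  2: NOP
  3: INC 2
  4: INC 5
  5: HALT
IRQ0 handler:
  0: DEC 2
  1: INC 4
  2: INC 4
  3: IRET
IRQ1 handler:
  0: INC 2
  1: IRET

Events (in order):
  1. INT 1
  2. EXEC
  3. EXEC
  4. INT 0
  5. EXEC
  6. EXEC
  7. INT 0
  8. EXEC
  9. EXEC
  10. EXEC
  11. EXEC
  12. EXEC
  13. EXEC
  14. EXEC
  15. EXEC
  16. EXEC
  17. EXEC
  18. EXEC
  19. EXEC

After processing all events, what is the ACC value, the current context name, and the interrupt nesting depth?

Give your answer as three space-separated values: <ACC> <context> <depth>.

Event 1 (INT 1): INT 1 arrives: push (MAIN, PC=0), enter IRQ1 at PC=0 (depth now 1)
Event 2 (EXEC): [IRQ1] PC=0: INC 2 -> ACC=2
Event 3 (EXEC): [IRQ1] PC=1: IRET -> resume MAIN at PC=0 (depth now 0)
Event 4 (INT 0): INT 0 arrives: push (MAIN, PC=0), enter IRQ0 at PC=0 (depth now 1)
Event 5 (EXEC): [IRQ0] PC=0: DEC 2 -> ACC=0
Event 6 (EXEC): [IRQ0] PC=1: INC 4 -> ACC=4
Event 7 (INT 0): INT 0 arrives: push (IRQ0, PC=2), enter IRQ0 at PC=0 (depth now 2)
Event 8 (EXEC): [IRQ0] PC=0: DEC 2 -> ACC=2
Event 9 (EXEC): [IRQ0] PC=1: INC 4 -> ACC=6
Event 10 (EXEC): [IRQ0] PC=2: INC 4 -> ACC=10
Event 11 (EXEC): [IRQ0] PC=3: IRET -> resume IRQ0 at PC=2 (depth now 1)
Event 12 (EXEC): [IRQ0] PC=2: INC 4 -> ACC=14
Event 13 (EXEC): [IRQ0] PC=3: IRET -> resume MAIN at PC=0 (depth now 0)
Event 14 (EXEC): [MAIN] PC=0: INC 1 -> ACC=15
Event 15 (EXEC): [MAIN] PC=1: INC 5 -> ACC=20
Event 16 (EXEC): [MAIN] PC=2: NOP
Event 17 (EXEC): [MAIN] PC=3: INC 2 -> ACC=22
Event 18 (EXEC): [MAIN] PC=4: INC 5 -> ACC=27
Event 19 (EXEC): [MAIN] PC=5: HALT

Answer: 27 MAIN 0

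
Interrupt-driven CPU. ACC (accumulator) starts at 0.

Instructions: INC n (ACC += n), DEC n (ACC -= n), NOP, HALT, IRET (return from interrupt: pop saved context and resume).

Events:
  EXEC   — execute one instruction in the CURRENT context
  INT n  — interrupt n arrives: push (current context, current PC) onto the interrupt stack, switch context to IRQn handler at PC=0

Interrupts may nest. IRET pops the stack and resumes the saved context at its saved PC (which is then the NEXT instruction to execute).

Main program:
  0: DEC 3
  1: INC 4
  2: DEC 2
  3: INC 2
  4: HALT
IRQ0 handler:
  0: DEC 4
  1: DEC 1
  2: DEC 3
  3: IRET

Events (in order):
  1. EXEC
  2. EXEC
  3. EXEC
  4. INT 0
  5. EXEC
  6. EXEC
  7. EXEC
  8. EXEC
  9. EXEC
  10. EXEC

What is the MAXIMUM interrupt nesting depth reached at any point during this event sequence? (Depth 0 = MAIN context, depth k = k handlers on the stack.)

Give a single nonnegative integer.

Answer: 1

Derivation:
Event 1 (EXEC): [MAIN] PC=0: DEC 3 -> ACC=-3 [depth=0]
Event 2 (EXEC): [MAIN] PC=1: INC 4 -> ACC=1 [depth=0]
Event 3 (EXEC): [MAIN] PC=2: DEC 2 -> ACC=-1 [depth=0]
Event 4 (INT 0): INT 0 arrives: push (MAIN, PC=3), enter IRQ0 at PC=0 (depth now 1) [depth=1]
Event 5 (EXEC): [IRQ0] PC=0: DEC 4 -> ACC=-5 [depth=1]
Event 6 (EXEC): [IRQ0] PC=1: DEC 1 -> ACC=-6 [depth=1]
Event 7 (EXEC): [IRQ0] PC=2: DEC 3 -> ACC=-9 [depth=1]
Event 8 (EXEC): [IRQ0] PC=3: IRET -> resume MAIN at PC=3 (depth now 0) [depth=0]
Event 9 (EXEC): [MAIN] PC=3: INC 2 -> ACC=-7 [depth=0]
Event 10 (EXEC): [MAIN] PC=4: HALT [depth=0]
Max depth observed: 1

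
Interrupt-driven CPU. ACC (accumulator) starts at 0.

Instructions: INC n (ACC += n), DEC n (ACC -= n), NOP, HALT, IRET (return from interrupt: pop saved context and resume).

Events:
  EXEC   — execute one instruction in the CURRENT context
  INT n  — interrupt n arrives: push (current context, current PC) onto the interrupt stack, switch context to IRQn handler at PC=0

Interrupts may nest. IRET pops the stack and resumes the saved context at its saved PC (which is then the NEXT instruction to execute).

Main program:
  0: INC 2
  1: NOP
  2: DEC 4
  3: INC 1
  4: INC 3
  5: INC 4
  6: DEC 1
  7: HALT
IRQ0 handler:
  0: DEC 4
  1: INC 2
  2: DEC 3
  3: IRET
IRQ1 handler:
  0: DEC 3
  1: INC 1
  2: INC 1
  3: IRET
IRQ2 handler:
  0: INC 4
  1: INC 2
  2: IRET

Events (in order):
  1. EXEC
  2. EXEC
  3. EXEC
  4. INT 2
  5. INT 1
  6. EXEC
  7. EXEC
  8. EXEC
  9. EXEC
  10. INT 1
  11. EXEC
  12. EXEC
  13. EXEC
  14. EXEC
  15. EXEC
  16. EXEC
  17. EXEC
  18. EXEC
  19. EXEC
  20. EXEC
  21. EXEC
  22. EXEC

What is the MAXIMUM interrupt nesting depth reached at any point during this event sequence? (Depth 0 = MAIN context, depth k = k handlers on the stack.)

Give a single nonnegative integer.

Answer: 2

Derivation:
Event 1 (EXEC): [MAIN] PC=0: INC 2 -> ACC=2 [depth=0]
Event 2 (EXEC): [MAIN] PC=1: NOP [depth=0]
Event 3 (EXEC): [MAIN] PC=2: DEC 4 -> ACC=-2 [depth=0]
Event 4 (INT 2): INT 2 arrives: push (MAIN, PC=3), enter IRQ2 at PC=0 (depth now 1) [depth=1]
Event 5 (INT 1): INT 1 arrives: push (IRQ2, PC=0), enter IRQ1 at PC=0 (depth now 2) [depth=2]
Event 6 (EXEC): [IRQ1] PC=0: DEC 3 -> ACC=-5 [depth=2]
Event 7 (EXEC): [IRQ1] PC=1: INC 1 -> ACC=-4 [depth=2]
Event 8 (EXEC): [IRQ1] PC=2: INC 1 -> ACC=-3 [depth=2]
Event 9 (EXEC): [IRQ1] PC=3: IRET -> resume IRQ2 at PC=0 (depth now 1) [depth=1]
Event 10 (INT 1): INT 1 arrives: push (IRQ2, PC=0), enter IRQ1 at PC=0 (depth now 2) [depth=2]
Event 11 (EXEC): [IRQ1] PC=0: DEC 3 -> ACC=-6 [depth=2]
Event 12 (EXEC): [IRQ1] PC=1: INC 1 -> ACC=-5 [depth=2]
Event 13 (EXEC): [IRQ1] PC=2: INC 1 -> ACC=-4 [depth=2]
Event 14 (EXEC): [IRQ1] PC=3: IRET -> resume IRQ2 at PC=0 (depth now 1) [depth=1]
Event 15 (EXEC): [IRQ2] PC=0: INC 4 -> ACC=0 [depth=1]
Event 16 (EXEC): [IRQ2] PC=1: INC 2 -> ACC=2 [depth=1]
Event 17 (EXEC): [IRQ2] PC=2: IRET -> resume MAIN at PC=3 (depth now 0) [depth=0]
Event 18 (EXEC): [MAIN] PC=3: INC 1 -> ACC=3 [depth=0]
Event 19 (EXEC): [MAIN] PC=4: INC 3 -> ACC=6 [depth=0]
Event 20 (EXEC): [MAIN] PC=5: INC 4 -> ACC=10 [depth=0]
Event 21 (EXEC): [MAIN] PC=6: DEC 1 -> ACC=9 [depth=0]
Event 22 (EXEC): [MAIN] PC=7: HALT [depth=0]
Max depth observed: 2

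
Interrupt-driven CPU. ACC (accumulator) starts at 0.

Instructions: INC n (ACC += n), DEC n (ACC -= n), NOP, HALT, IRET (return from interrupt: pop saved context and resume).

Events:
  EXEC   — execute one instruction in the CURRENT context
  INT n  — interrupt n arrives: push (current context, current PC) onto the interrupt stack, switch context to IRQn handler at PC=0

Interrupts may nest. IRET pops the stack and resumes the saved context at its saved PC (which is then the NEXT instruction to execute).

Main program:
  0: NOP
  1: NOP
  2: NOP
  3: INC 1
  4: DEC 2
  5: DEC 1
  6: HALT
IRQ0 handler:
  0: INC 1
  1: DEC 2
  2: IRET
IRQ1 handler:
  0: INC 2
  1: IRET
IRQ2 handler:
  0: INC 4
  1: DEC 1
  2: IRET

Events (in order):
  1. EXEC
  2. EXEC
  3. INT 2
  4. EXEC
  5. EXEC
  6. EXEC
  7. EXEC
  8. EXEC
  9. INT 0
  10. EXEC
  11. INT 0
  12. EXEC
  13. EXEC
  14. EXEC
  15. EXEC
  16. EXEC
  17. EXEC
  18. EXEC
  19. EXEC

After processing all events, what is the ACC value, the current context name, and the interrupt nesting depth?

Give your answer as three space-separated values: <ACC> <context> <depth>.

Event 1 (EXEC): [MAIN] PC=0: NOP
Event 2 (EXEC): [MAIN] PC=1: NOP
Event 3 (INT 2): INT 2 arrives: push (MAIN, PC=2), enter IRQ2 at PC=0 (depth now 1)
Event 4 (EXEC): [IRQ2] PC=0: INC 4 -> ACC=4
Event 5 (EXEC): [IRQ2] PC=1: DEC 1 -> ACC=3
Event 6 (EXEC): [IRQ2] PC=2: IRET -> resume MAIN at PC=2 (depth now 0)
Event 7 (EXEC): [MAIN] PC=2: NOP
Event 8 (EXEC): [MAIN] PC=3: INC 1 -> ACC=4
Event 9 (INT 0): INT 0 arrives: push (MAIN, PC=4), enter IRQ0 at PC=0 (depth now 1)
Event 10 (EXEC): [IRQ0] PC=0: INC 1 -> ACC=5
Event 11 (INT 0): INT 0 arrives: push (IRQ0, PC=1), enter IRQ0 at PC=0 (depth now 2)
Event 12 (EXEC): [IRQ0] PC=0: INC 1 -> ACC=6
Event 13 (EXEC): [IRQ0] PC=1: DEC 2 -> ACC=4
Event 14 (EXEC): [IRQ0] PC=2: IRET -> resume IRQ0 at PC=1 (depth now 1)
Event 15 (EXEC): [IRQ0] PC=1: DEC 2 -> ACC=2
Event 16 (EXEC): [IRQ0] PC=2: IRET -> resume MAIN at PC=4 (depth now 0)
Event 17 (EXEC): [MAIN] PC=4: DEC 2 -> ACC=0
Event 18 (EXEC): [MAIN] PC=5: DEC 1 -> ACC=-1
Event 19 (EXEC): [MAIN] PC=6: HALT

Answer: -1 MAIN 0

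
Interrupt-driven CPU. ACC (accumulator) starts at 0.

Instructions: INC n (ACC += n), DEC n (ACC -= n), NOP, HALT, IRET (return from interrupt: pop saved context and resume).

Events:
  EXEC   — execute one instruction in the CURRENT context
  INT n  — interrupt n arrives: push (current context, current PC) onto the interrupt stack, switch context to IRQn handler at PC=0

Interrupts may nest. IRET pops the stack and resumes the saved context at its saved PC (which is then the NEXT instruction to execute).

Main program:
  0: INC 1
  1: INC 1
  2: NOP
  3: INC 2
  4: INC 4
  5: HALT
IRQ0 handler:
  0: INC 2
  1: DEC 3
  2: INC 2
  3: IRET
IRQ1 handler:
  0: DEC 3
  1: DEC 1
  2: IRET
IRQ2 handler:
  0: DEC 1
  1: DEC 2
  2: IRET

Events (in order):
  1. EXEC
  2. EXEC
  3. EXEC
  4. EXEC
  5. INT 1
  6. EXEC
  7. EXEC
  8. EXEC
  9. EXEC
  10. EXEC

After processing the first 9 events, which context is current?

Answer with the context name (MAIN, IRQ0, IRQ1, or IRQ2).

Answer: MAIN

Derivation:
Event 1 (EXEC): [MAIN] PC=0: INC 1 -> ACC=1
Event 2 (EXEC): [MAIN] PC=1: INC 1 -> ACC=2
Event 3 (EXEC): [MAIN] PC=2: NOP
Event 4 (EXEC): [MAIN] PC=3: INC 2 -> ACC=4
Event 5 (INT 1): INT 1 arrives: push (MAIN, PC=4), enter IRQ1 at PC=0 (depth now 1)
Event 6 (EXEC): [IRQ1] PC=0: DEC 3 -> ACC=1
Event 7 (EXEC): [IRQ1] PC=1: DEC 1 -> ACC=0
Event 8 (EXEC): [IRQ1] PC=2: IRET -> resume MAIN at PC=4 (depth now 0)
Event 9 (EXEC): [MAIN] PC=4: INC 4 -> ACC=4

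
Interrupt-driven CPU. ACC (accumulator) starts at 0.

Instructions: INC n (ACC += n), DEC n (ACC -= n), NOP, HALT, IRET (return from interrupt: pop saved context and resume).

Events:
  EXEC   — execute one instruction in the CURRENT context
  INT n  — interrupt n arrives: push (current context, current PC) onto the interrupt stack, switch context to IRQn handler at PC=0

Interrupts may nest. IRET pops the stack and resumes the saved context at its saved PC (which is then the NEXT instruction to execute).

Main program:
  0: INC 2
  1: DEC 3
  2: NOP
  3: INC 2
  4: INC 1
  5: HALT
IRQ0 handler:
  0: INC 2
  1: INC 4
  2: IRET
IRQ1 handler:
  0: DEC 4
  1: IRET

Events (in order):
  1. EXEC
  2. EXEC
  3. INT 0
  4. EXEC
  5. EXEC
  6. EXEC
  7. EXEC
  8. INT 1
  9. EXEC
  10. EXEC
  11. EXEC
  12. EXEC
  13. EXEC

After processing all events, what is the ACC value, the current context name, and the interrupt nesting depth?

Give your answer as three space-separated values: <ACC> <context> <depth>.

Event 1 (EXEC): [MAIN] PC=0: INC 2 -> ACC=2
Event 2 (EXEC): [MAIN] PC=1: DEC 3 -> ACC=-1
Event 3 (INT 0): INT 0 arrives: push (MAIN, PC=2), enter IRQ0 at PC=0 (depth now 1)
Event 4 (EXEC): [IRQ0] PC=0: INC 2 -> ACC=1
Event 5 (EXEC): [IRQ0] PC=1: INC 4 -> ACC=5
Event 6 (EXEC): [IRQ0] PC=2: IRET -> resume MAIN at PC=2 (depth now 0)
Event 7 (EXEC): [MAIN] PC=2: NOP
Event 8 (INT 1): INT 1 arrives: push (MAIN, PC=3), enter IRQ1 at PC=0 (depth now 1)
Event 9 (EXEC): [IRQ1] PC=0: DEC 4 -> ACC=1
Event 10 (EXEC): [IRQ1] PC=1: IRET -> resume MAIN at PC=3 (depth now 0)
Event 11 (EXEC): [MAIN] PC=3: INC 2 -> ACC=3
Event 12 (EXEC): [MAIN] PC=4: INC 1 -> ACC=4
Event 13 (EXEC): [MAIN] PC=5: HALT

Answer: 4 MAIN 0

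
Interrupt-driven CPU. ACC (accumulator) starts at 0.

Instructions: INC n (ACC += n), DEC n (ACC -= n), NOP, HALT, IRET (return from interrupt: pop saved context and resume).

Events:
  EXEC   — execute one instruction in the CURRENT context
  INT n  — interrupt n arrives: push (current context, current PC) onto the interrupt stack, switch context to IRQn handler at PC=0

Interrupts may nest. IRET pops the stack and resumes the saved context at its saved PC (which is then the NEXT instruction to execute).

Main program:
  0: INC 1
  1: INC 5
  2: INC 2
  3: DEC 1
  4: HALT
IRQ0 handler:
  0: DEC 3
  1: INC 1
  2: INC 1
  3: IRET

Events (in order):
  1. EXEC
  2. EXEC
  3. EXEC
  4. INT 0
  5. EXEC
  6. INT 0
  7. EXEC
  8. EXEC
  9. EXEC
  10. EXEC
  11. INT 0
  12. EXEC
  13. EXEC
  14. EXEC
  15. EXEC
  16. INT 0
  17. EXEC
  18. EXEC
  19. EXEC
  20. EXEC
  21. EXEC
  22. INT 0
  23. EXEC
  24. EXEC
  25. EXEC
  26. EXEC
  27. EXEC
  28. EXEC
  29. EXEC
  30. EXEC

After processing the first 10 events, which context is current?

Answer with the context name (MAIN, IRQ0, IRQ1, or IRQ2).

Answer: IRQ0

Derivation:
Event 1 (EXEC): [MAIN] PC=0: INC 1 -> ACC=1
Event 2 (EXEC): [MAIN] PC=1: INC 5 -> ACC=6
Event 3 (EXEC): [MAIN] PC=2: INC 2 -> ACC=8
Event 4 (INT 0): INT 0 arrives: push (MAIN, PC=3), enter IRQ0 at PC=0 (depth now 1)
Event 5 (EXEC): [IRQ0] PC=0: DEC 3 -> ACC=5
Event 6 (INT 0): INT 0 arrives: push (IRQ0, PC=1), enter IRQ0 at PC=0 (depth now 2)
Event 7 (EXEC): [IRQ0] PC=0: DEC 3 -> ACC=2
Event 8 (EXEC): [IRQ0] PC=1: INC 1 -> ACC=3
Event 9 (EXEC): [IRQ0] PC=2: INC 1 -> ACC=4
Event 10 (EXEC): [IRQ0] PC=3: IRET -> resume IRQ0 at PC=1 (depth now 1)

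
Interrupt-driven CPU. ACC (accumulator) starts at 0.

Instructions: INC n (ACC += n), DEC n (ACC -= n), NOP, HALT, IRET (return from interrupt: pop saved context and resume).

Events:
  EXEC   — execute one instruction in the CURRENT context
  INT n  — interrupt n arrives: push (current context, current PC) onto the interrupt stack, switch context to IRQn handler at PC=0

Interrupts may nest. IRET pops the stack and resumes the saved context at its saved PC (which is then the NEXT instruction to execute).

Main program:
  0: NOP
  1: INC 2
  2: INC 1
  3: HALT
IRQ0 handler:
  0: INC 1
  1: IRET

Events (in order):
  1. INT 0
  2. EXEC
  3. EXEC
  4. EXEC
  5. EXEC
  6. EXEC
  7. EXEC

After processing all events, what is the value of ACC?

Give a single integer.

Answer: 4

Derivation:
Event 1 (INT 0): INT 0 arrives: push (MAIN, PC=0), enter IRQ0 at PC=0 (depth now 1)
Event 2 (EXEC): [IRQ0] PC=0: INC 1 -> ACC=1
Event 3 (EXEC): [IRQ0] PC=1: IRET -> resume MAIN at PC=0 (depth now 0)
Event 4 (EXEC): [MAIN] PC=0: NOP
Event 5 (EXEC): [MAIN] PC=1: INC 2 -> ACC=3
Event 6 (EXEC): [MAIN] PC=2: INC 1 -> ACC=4
Event 7 (EXEC): [MAIN] PC=3: HALT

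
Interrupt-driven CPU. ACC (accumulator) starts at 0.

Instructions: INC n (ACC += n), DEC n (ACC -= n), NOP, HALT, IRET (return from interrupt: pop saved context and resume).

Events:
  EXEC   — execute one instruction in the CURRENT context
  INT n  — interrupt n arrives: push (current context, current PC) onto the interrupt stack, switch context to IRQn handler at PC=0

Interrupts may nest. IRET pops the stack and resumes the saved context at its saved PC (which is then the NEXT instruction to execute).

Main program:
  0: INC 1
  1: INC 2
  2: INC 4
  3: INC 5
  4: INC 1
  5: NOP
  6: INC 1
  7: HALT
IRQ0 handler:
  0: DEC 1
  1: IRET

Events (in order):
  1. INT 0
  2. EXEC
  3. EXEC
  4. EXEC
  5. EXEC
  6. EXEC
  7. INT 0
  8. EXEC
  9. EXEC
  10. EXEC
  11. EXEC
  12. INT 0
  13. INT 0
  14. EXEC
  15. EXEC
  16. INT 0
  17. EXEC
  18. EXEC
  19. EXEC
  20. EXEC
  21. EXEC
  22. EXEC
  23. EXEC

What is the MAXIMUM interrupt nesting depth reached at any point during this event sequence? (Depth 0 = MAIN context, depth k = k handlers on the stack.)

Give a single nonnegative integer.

Event 1 (INT 0): INT 0 arrives: push (MAIN, PC=0), enter IRQ0 at PC=0 (depth now 1) [depth=1]
Event 2 (EXEC): [IRQ0] PC=0: DEC 1 -> ACC=-1 [depth=1]
Event 3 (EXEC): [IRQ0] PC=1: IRET -> resume MAIN at PC=0 (depth now 0) [depth=0]
Event 4 (EXEC): [MAIN] PC=0: INC 1 -> ACC=0 [depth=0]
Event 5 (EXEC): [MAIN] PC=1: INC 2 -> ACC=2 [depth=0]
Event 6 (EXEC): [MAIN] PC=2: INC 4 -> ACC=6 [depth=0]
Event 7 (INT 0): INT 0 arrives: push (MAIN, PC=3), enter IRQ0 at PC=0 (depth now 1) [depth=1]
Event 8 (EXEC): [IRQ0] PC=0: DEC 1 -> ACC=5 [depth=1]
Event 9 (EXEC): [IRQ0] PC=1: IRET -> resume MAIN at PC=3 (depth now 0) [depth=0]
Event 10 (EXEC): [MAIN] PC=3: INC 5 -> ACC=10 [depth=0]
Event 11 (EXEC): [MAIN] PC=4: INC 1 -> ACC=11 [depth=0]
Event 12 (INT 0): INT 0 arrives: push (MAIN, PC=5), enter IRQ0 at PC=0 (depth now 1) [depth=1]
Event 13 (INT 0): INT 0 arrives: push (IRQ0, PC=0), enter IRQ0 at PC=0 (depth now 2) [depth=2]
Event 14 (EXEC): [IRQ0] PC=0: DEC 1 -> ACC=10 [depth=2]
Event 15 (EXEC): [IRQ0] PC=1: IRET -> resume IRQ0 at PC=0 (depth now 1) [depth=1]
Event 16 (INT 0): INT 0 arrives: push (IRQ0, PC=0), enter IRQ0 at PC=0 (depth now 2) [depth=2]
Event 17 (EXEC): [IRQ0] PC=0: DEC 1 -> ACC=9 [depth=2]
Event 18 (EXEC): [IRQ0] PC=1: IRET -> resume IRQ0 at PC=0 (depth now 1) [depth=1]
Event 19 (EXEC): [IRQ0] PC=0: DEC 1 -> ACC=8 [depth=1]
Event 20 (EXEC): [IRQ0] PC=1: IRET -> resume MAIN at PC=5 (depth now 0) [depth=0]
Event 21 (EXEC): [MAIN] PC=5: NOP [depth=0]
Event 22 (EXEC): [MAIN] PC=6: INC 1 -> ACC=9 [depth=0]
Event 23 (EXEC): [MAIN] PC=7: HALT [depth=0]
Max depth observed: 2

Answer: 2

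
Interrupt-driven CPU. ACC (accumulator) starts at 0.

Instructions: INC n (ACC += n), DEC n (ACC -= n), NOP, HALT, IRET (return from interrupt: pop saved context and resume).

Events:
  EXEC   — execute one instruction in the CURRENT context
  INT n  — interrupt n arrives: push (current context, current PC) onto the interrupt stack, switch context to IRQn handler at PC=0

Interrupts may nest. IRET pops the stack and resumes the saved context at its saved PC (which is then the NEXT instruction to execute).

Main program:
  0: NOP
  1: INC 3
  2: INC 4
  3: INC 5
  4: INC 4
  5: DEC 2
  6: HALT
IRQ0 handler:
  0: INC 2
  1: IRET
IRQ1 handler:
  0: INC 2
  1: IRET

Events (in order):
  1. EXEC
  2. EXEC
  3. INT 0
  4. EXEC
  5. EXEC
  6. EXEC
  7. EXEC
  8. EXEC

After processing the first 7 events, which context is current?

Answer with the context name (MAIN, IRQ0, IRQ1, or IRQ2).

Answer: MAIN

Derivation:
Event 1 (EXEC): [MAIN] PC=0: NOP
Event 2 (EXEC): [MAIN] PC=1: INC 3 -> ACC=3
Event 3 (INT 0): INT 0 arrives: push (MAIN, PC=2), enter IRQ0 at PC=0 (depth now 1)
Event 4 (EXEC): [IRQ0] PC=0: INC 2 -> ACC=5
Event 5 (EXEC): [IRQ0] PC=1: IRET -> resume MAIN at PC=2 (depth now 0)
Event 6 (EXEC): [MAIN] PC=2: INC 4 -> ACC=9
Event 7 (EXEC): [MAIN] PC=3: INC 5 -> ACC=14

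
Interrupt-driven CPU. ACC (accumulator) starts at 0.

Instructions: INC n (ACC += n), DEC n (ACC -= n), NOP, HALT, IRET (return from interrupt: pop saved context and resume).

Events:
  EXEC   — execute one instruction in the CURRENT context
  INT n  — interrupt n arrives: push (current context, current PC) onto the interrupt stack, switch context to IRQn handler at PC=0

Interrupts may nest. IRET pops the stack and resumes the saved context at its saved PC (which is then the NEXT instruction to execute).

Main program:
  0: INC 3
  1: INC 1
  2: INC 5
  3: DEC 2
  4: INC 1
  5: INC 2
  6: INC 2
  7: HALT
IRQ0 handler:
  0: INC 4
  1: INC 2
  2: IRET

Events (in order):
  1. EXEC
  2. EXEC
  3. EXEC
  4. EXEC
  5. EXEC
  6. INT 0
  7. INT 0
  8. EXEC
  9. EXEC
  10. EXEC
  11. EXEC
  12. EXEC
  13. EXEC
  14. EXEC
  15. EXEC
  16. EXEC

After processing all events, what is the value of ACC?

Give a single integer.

Answer: 24

Derivation:
Event 1 (EXEC): [MAIN] PC=0: INC 3 -> ACC=3
Event 2 (EXEC): [MAIN] PC=1: INC 1 -> ACC=4
Event 3 (EXEC): [MAIN] PC=2: INC 5 -> ACC=9
Event 4 (EXEC): [MAIN] PC=3: DEC 2 -> ACC=7
Event 5 (EXEC): [MAIN] PC=4: INC 1 -> ACC=8
Event 6 (INT 0): INT 0 arrives: push (MAIN, PC=5), enter IRQ0 at PC=0 (depth now 1)
Event 7 (INT 0): INT 0 arrives: push (IRQ0, PC=0), enter IRQ0 at PC=0 (depth now 2)
Event 8 (EXEC): [IRQ0] PC=0: INC 4 -> ACC=12
Event 9 (EXEC): [IRQ0] PC=1: INC 2 -> ACC=14
Event 10 (EXEC): [IRQ0] PC=2: IRET -> resume IRQ0 at PC=0 (depth now 1)
Event 11 (EXEC): [IRQ0] PC=0: INC 4 -> ACC=18
Event 12 (EXEC): [IRQ0] PC=1: INC 2 -> ACC=20
Event 13 (EXEC): [IRQ0] PC=2: IRET -> resume MAIN at PC=5 (depth now 0)
Event 14 (EXEC): [MAIN] PC=5: INC 2 -> ACC=22
Event 15 (EXEC): [MAIN] PC=6: INC 2 -> ACC=24
Event 16 (EXEC): [MAIN] PC=7: HALT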